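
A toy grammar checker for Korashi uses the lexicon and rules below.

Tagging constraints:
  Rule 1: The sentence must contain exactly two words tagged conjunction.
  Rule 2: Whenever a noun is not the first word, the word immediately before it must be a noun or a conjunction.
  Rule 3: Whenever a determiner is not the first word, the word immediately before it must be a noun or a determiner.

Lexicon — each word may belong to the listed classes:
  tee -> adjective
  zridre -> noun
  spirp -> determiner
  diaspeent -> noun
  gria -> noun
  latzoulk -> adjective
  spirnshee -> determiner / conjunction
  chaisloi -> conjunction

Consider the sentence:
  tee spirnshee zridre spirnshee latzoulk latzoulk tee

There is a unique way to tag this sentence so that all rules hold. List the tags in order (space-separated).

adjective conjunction noun conjunction adjective adjective adjective

Candidates per position — 1:tee {adjective}; 2:spirnshee {determiner,conjunction}; 3:zridre {noun}; 4:spirnshee {determiner,conjunction}; 5:latzoulk {adjective}; 6:latzoulk {adjective}; 7:tee {adjective}.
If word 2 were determiner, no tagging could satisfy rule 1; so word 2 is conjunction.
If word 4 were determiner, no tagging could satisfy rule 1; so word 4 is conjunction.
So the tagging must be: adjective conjunction noun conjunction adjective adjective adjective.
Rule-by-rule: rule 1 satisfied; rule 2 satisfied; rule 3 satisfied.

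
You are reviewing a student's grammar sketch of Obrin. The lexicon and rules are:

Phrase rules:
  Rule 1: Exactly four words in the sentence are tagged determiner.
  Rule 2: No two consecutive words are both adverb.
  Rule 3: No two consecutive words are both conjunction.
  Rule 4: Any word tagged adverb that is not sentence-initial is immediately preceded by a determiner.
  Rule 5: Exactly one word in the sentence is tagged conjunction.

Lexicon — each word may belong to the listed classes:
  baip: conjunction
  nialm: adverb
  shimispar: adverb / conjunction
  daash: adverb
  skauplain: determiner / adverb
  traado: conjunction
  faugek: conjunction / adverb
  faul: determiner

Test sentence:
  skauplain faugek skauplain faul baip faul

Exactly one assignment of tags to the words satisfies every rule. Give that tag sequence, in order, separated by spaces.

determiner adverb determiner determiner conjunction determiner

Candidates per position — 1:skauplain {determiner,adverb}; 2:faugek {conjunction,adverb}; 3:skauplain {determiner,adverb}; 4:faul {determiner}; 5:baip {conjunction}; 6:faul {determiner}.
Position 1: adverb is ruled out by rule 1; that leaves determiner.
Position 2: conjunction is ruled out by rule 5; that leaves adverb.
Position 3: adverb is ruled out by rule 1; that leaves determiner.
The unique satisfying tagging is: determiner adverb determiner determiner conjunction determiner.
Verifying each rule — rule 1 satisfied; rule 2 satisfied; rule 3 satisfied; rule 4 satisfied; rule 5 satisfied.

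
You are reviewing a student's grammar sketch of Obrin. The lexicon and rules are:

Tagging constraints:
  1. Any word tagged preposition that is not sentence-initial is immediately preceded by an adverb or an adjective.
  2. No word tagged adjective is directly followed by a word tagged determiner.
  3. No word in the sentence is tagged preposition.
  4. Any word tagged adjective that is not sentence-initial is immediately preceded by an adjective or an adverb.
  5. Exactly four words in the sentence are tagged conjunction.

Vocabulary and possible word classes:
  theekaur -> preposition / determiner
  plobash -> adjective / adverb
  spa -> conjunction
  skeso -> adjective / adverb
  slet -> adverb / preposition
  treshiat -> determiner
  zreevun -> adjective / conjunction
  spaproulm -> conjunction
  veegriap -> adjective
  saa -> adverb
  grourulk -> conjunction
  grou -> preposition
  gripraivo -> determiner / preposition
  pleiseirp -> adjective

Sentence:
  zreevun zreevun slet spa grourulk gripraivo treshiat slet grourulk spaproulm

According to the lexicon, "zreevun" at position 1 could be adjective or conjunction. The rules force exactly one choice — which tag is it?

Candidates per position — 1:zreevun {adjective,conjunction}; 2:zreevun {adjective,conjunction}; 3:slet {adverb,preposition}; 4:spa {conjunction}; 5:grourulk {conjunction}; 6:gripraivo {determiner,preposition}; 7:treshiat {determiner}; 8:slet {adverb,preposition}; 9:grourulk {conjunction}; 10:spaproulm {conjunction}.
Position 1: tagging it conjunction would leave rule 5 unsatisfiable, so it must be adjective.
Position 2: tagging it conjunction would leave rule 5 unsatisfiable, so it must be adjective.
Position 3: tagging it preposition would leave rule 3 unsatisfiable, so it must be adverb.
Position 6: tagging it preposition would leave rule 1 unsatisfiable, so it must be determiner.
Position 8: tagging it preposition would leave rule 1 unsatisfiable, so it must be adverb.
The unique satisfying tagging is: adjective adjective adverb conjunction conjunction determiner determiner adverb conjunction conjunction.
Checking: rule 1 ✓; rule 2 ✓; rule 3 ✓; rule 4 ✓; rule 5 ✓.

adjective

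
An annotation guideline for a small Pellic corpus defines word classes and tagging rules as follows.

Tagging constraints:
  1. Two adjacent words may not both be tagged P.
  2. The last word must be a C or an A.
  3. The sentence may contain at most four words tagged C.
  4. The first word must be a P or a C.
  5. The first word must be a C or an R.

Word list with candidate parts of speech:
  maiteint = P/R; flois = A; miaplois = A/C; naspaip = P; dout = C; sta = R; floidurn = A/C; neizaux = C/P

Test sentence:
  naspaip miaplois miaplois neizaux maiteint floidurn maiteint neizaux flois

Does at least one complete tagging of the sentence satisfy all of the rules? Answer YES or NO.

NO

Candidates per position — 1:naspaip {P}; 2:miaplois {A,C}; 3:miaplois {A,C}; 4:neizaux {C,P}; 5:maiteint {P,R}; 6:floidurn {A,C}; 7:maiteint {P,R}; 8:neizaux {C,P}; 9:flois {A}.
Rule 5 cannot be satisfied by any choice of tags from the lexicon.
So there is no consistent tagging.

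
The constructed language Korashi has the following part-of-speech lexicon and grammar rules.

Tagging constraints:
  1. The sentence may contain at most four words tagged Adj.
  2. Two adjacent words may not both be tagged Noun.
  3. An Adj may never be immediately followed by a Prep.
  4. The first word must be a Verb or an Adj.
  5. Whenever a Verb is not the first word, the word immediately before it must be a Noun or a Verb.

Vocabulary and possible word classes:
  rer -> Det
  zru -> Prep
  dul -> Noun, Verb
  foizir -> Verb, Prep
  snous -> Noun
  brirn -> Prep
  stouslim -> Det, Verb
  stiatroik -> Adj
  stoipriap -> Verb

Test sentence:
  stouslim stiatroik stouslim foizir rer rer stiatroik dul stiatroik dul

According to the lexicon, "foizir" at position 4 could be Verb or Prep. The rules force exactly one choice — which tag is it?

Candidates per position — 1:stouslim {Det,Verb}; 2:stiatroik {Adj}; 3:stouslim {Det,Verb}; 4:foizir {Verb,Prep}; 5:rer {Det}; 6:rer {Det}; 7:stiatroik {Adj}; 8:dul {Noun,Verb}; 9:stiatroik {Adj}; 10:dul {Noun,Verb}.
At position 1, choosing Det makes rule 4 impossible to satisfy; hence Verb.
At position 3, choosing Verb makes rule 5 impossible to satisfy; hence Det.
At position 4, choosing Verb makes rule 5 impossible to satisfy; hence Prep.
At position 8, choosing Verb makes rule 5 impossible to satisfy; hence Noun.
At position 10, choosing Verb makes rule 5 impossible to satisfy; hence Noun.
The unique satisfying tagging is: Verb Adj Det Prep Det Det Adj Noun Adj Noun.
Checking: rule 1 holds; rule 2 holds; rule 3 holds; rule 4 holds; rule 5 holds.

Prep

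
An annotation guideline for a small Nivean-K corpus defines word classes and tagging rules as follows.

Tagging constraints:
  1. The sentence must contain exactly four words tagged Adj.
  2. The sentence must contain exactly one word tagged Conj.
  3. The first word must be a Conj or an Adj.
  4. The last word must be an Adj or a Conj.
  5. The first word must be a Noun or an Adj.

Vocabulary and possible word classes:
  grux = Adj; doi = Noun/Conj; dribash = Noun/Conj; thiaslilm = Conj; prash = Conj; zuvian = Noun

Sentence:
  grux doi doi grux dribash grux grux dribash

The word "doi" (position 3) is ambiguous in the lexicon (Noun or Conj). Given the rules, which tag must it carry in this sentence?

Candidates per position — 1:grux {Adj}; 2:doi {Noun,Conj}; 3:doi {Noun,Conj}; 4:grux {Adj}; 5:dribash {Noun,Conj}; 6:grux {Adj}; 7:grux {Adj}; 8:dribash {Noun,Conj}.
Position 8: tagging it Noun would leave rule 4 unsatisfiable, so it must be Conj.
Position 2: tagging it Conj would leave rule 2 unsatisfiable, so it must be Noun.
Position 3: tagging it Conj would leave rule 2 unsatisfiable, so it must be Noun.
Position 5: tagging it Conj would leave rule 2 unsatisfiable, so it must be Noun.
The only consistent sequence is: Adj Noun Noun Adj Noun Adj Adj Conj.
Check: rule 1 satisfied; rule 2 satisfied; rule 3 satisfied; rule 4 satisfied; rule 5 satisfied.

Noun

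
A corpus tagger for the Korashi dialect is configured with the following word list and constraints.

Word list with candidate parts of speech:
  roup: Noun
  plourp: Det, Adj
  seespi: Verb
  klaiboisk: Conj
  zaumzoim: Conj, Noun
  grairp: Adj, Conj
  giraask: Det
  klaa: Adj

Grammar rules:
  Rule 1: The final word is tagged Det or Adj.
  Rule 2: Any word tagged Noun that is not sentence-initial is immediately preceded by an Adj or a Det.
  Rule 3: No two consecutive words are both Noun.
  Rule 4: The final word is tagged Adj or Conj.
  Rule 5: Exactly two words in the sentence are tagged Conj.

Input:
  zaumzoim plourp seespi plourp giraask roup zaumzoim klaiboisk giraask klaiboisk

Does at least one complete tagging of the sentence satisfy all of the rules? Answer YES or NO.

Candidates per position — 1:zaumzoim {Conj,Noun}; 2:plourp {Det,Adj}; 3:seespi {Verb}; 4:plourp {Det,Adj}; 5:giraask {Det}; 6:roup {Noun}; 7:zaumzoim {Conj,Noun}; 8:klaiboisk {Conj}; 9:giraask {Det}; 10:klaiboisk {Conj}.
Rule 1 cannot be satisfied by any choice of tags from the lexicon.
So there is no consistent tagging.

NO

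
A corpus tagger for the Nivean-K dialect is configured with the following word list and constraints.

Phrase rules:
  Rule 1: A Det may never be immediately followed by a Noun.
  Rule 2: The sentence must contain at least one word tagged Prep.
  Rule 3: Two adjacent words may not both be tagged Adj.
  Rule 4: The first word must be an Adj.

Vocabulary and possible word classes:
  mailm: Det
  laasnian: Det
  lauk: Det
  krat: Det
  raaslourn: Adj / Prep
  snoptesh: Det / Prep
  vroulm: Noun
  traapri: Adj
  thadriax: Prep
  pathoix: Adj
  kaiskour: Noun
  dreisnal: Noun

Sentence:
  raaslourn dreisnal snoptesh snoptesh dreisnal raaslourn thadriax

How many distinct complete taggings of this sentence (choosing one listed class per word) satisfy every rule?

Candidates per position — 1:raaslourn {Adj,Prep}; 2:dreisnal {Noun}; 3:snoptesh {Det,Prep}; 4:snoptesh {Det,Prep}; 5:dreisnal {Noun}; 6:raaslourn {Adj,Prep}; 7:thadriax {Prep}.
There are 16 candidate sequences in total.
The sequences that satisfy every rule: Adj Noun Det Prep Noun Adj Prep; Adj Noun Det Prep Noun Prep Prep; Adj Noun Prep Prep Noun Adj Prep; Adj Noun Prep Prep Noun Prep Prep.
Count = 4.

4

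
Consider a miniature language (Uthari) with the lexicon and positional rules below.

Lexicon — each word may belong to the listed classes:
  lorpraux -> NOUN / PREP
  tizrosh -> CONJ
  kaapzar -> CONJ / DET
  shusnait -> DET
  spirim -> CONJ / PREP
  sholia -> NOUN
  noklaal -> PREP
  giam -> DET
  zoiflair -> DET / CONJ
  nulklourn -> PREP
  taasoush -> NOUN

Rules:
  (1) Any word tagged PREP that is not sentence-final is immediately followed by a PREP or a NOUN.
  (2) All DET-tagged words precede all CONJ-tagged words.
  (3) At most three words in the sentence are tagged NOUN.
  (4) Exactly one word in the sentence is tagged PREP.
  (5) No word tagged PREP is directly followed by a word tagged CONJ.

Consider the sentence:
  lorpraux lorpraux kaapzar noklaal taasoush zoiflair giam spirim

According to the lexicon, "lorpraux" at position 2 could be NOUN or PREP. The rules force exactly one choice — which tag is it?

NOUN

Candidates per position — 1:lorpraux {NOUN,PREP}; 2:lorpraux {NOUN,PREP}; 3:kaapzar {CONJ,DET}; 4:noklaal {PREP}; 5:taasoush {NOUN}; 6:zoiflair {DET,CONJ}; 7:giam {DET}; 8:spirim {CONJ,PREP}.
If word 1 were PREP, no tagging could satisfy rule 4; so word 1 is NOUN.
If word 2 were PREP, no tagging could satisfy rule 1; so word 2 is NOUN.
If word 3 were CONJ, no tagging could satisfy rule 2; so word 3 is DET.
If word 6 were CONJ, no tagging could satisfy rule 2; so word 6 is DET.
If word 8 were PREP, no tagging could satisfy rule 4; so word 8 is CONJ.
So the tagging must be: NOUN NOUN DET PREP NOUN DET DET CONJ.
Rule-by-rule: rule 1 ✓; rule 2 ✓; rule 3 ✓; rule 4 ✓; rule 5 ✓.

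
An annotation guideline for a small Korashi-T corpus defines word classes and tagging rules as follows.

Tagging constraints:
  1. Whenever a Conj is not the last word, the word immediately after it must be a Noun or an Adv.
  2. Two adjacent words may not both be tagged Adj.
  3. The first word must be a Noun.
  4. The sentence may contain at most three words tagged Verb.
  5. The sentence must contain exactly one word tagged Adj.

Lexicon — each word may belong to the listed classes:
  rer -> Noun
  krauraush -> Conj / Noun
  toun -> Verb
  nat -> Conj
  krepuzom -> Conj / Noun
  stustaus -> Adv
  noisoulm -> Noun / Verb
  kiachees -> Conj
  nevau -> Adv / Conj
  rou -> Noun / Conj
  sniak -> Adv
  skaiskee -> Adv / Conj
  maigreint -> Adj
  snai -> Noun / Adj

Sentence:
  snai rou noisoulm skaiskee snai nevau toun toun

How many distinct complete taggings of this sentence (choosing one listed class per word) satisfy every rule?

3

Candidates per position — 1:snai {Noun,Adj}; 2:rou {Noun,Conj}; 3:noisoulm {Noun,Verb}; 4:skaiskee {Adv,Conj}; 5:snai {Noun,Adj}; 6:nevau {Adv,Conj}; 7:toun {Verb}; 8:toun {Verb}.
There are 64 candidate sequences in total.
The sequences that satisfy every rule: Noun Noun Noun Adv Adj Adv Verb Verb; Noun Noun Verb Adv Adj Adv Verb Verb; Noun Conj Noun Adv Adj Adv Verb Verb.
Count = 3.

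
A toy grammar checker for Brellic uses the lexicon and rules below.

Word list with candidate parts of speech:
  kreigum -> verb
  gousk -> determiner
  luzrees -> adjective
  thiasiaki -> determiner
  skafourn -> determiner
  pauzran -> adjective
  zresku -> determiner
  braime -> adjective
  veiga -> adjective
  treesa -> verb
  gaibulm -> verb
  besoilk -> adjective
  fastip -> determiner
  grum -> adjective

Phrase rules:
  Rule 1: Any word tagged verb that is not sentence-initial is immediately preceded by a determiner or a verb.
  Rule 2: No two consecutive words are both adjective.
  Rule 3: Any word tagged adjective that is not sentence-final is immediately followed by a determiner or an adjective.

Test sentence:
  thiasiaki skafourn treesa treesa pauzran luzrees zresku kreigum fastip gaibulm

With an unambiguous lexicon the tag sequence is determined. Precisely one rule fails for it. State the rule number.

Fixed tagging: determiner determiner verb verb adjective adjective determiner verb determiner verb.
Rule check: R1 pass, R2 fail, R3 pass.
Only rule 2 fails.

2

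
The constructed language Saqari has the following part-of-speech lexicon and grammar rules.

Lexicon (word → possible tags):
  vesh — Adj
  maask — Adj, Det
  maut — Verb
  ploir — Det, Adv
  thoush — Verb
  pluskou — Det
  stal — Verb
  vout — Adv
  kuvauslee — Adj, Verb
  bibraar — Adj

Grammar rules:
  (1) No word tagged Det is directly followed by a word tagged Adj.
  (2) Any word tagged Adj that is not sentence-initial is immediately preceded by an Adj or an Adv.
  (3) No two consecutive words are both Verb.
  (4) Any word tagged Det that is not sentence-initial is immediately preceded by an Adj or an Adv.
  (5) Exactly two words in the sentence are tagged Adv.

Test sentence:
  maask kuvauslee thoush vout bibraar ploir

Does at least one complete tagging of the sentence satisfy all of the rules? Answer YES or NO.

YES

Candidates per position — 1:maask {Adj,Det}; 2:kuvauslee {Adj,Verb}; 3:thoush {Verb}; 4:vout {Adv}; 5:bibraar {Adj}; 6:ploir {Det,Adv}.
One satisfying assignment: Adj Adj Verb Adv Adj Adv.
Verifying each rule — rule 1 ok; rule 2 ok; rule 3 ok; rule 4 ok; rule 5 ok.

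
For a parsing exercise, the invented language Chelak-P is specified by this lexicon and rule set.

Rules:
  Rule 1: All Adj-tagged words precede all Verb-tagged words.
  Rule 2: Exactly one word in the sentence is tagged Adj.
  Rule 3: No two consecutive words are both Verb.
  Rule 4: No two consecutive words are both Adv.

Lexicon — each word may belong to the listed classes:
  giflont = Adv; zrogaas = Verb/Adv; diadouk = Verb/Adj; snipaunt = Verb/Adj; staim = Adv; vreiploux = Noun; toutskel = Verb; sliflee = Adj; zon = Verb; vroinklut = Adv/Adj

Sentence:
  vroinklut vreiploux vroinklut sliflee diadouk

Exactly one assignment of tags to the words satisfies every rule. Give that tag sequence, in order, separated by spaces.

Candidates per position — 1:vroinklut {Adv,Adj}; 2:vreiploux {Noun}; 3:vroinklut {Adv,Adj}; 4:sliflee {Adj}; 5:diadouk {Verb,Adj}.
Word 1 cannot be Adj — rule 2 would then fail for every completion. It is Adv.
Word 3 cannot be Adj — rule 2 would then fail for every completion. It is Adv.
Word 5 cannot be Adj — rule 2 would then fail for every completion. It is Verb.
The unique satisfying tagging is: Adv Noun Adv Adj Verb.
Check: rule 1 ✓; rule 2 ✓; rule 3 ✓; rule 4 ✓.

Adv Noun Adv Adj Verb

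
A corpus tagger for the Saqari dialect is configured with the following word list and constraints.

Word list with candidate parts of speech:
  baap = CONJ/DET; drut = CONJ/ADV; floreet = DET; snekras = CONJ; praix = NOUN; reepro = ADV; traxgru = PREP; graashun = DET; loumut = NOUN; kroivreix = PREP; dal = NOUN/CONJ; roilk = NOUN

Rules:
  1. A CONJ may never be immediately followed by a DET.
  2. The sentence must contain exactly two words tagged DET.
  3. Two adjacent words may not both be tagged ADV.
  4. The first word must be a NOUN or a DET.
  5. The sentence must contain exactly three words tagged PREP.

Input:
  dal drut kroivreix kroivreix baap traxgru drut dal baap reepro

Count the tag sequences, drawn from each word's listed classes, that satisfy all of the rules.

4

Candidates per position — 1:dal {NOUN,CONJ}; 2:drut {CONJ,ADV}; 3:kroivreix {PREP}; 4:kroivreix {PREP}; 5:baap {CONJ,DET}; 6:traxgru {PREP}; 7:drut {CONJ,ADV}; 8:dal {NOUN,CONJ}; 9:baap {CONJ,DET}; 10:reepro {ADV}.
There are 64 candidate sequences in total.
The sequences that satisfy every rule: NOUN CONJ PREP PREP DET PREP CONJ NOUN DET ADV; NOUN CONJ PREP PREP DET PREP ADV NOUN DET ADV; NOUN ADV PREP PREP DET PREP CONJ NOUN DET ADV; NOUN ADV PREP PREP DET PREP ADV NOUN DET ADV.
Count = 4.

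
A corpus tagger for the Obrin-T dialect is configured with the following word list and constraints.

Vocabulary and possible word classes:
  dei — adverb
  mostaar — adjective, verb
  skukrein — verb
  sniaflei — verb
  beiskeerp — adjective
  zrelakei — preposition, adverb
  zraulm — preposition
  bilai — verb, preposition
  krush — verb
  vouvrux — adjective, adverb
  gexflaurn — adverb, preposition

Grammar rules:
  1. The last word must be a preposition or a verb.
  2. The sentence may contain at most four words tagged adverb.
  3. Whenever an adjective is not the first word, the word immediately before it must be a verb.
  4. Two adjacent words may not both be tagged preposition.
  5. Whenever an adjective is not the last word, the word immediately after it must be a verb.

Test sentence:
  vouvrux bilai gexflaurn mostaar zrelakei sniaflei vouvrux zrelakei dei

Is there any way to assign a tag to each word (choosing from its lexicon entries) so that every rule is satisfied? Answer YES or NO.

Candidates per position — 1:vouvrux {adjective,adverb}; 2:bilai {verb,preposition}; 3:gexflaurn {adverb,preposition}; 4:mostaar {adjective,verb}; 5:zrelakei {preposition,adverb}; 6:sniaflei {verb}; 7:vouvrux {adjective,adverb}; 8:zrelakei {preposition,adverb}; 9:dei {adverb}.
Rule 1 cannot be satisfied by any choice of tags from the lexicon.
So there is no consistent tagging.

NO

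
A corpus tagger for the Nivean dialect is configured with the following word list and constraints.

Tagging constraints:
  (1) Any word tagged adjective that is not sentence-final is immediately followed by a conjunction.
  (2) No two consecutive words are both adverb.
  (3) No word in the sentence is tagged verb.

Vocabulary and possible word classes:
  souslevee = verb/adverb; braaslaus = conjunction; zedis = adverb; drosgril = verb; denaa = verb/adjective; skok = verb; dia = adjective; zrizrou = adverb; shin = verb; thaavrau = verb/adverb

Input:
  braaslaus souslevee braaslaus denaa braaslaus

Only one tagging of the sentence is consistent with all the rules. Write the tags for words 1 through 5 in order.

conjunction adverb conjunction adjective conjunction

Candidates per position — 1:braaslaus {conjunction}; 2:souslevee {verb,adverb}; 3:braaslaus {conjunction}; 4:denaa {verb,adjective}; 5:braaslaus {conjunction}.
Position 2: verb is ruled out by rule 3; that leaves adverb.
Position 4: verb is ruled out by rule 3; that leaves adjective.
That leaves exactly one tagging: conjunction adverb conjunction adjective conjunction.
Rule-by-rule: rule 1 ok; rule 2 ok; rule 3 ok.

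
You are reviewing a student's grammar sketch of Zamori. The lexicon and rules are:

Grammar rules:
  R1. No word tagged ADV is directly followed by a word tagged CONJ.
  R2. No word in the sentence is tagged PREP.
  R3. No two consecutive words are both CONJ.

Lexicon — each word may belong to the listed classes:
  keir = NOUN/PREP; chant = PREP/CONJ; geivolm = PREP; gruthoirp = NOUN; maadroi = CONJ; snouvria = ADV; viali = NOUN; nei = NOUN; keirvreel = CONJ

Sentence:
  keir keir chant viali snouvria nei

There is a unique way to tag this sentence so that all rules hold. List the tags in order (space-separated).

NOUN NOUN CONJ NOUN ADV NOUN

Candidates per position — 1:keir {NOUN,PREP}; 2:keir {NOUN,PREP}; 3:chant {PREP,CONJ}; 4:viali {NOUN}; 5:snouvria {ADV}; 6:nei {NOUN}.
If word 1 were PREP, no tagging could satisfy rule 2; so word 1 is NOUN.
If word 2 were PREP, no tagging could satisfy rule 2; so word 2 is NOUN.
If word 3 were PREP, no tagging could satisfy rule 2; so word 3 is CONJ.
That leaves exactly one tagging: NOUN NOUN CONJ NOUN ADV NOUN.
Check: rule 1 ✓; rule 2 ✓; rule 3 ✓.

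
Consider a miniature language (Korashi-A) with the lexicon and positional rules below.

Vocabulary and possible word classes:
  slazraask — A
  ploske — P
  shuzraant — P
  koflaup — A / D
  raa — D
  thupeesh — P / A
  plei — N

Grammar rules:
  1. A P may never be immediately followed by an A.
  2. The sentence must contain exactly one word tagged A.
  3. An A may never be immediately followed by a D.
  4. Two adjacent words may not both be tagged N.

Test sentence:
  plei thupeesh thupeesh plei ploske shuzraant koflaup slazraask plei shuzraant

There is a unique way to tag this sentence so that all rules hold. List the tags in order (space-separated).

N P P N P P D A N P

Candidates per position — 1:plei {N}; 2:thupeesh {P,A}; 3:thupeesh {P,A}; 4:plei {N}; 5:ploske {P}; 6:shuzraant {P}; 7:koflaup {A,D}; 8:slazraask {A}; 9:plei {N}; 10:shuzraant {P}.
Position 2: tagging it A would leave rule 2 unsatisfiable, so it must be P.
Position 3: tagging it A would leave rule 1 unsatisfiable, so it must be P.
Position 7: tagging it A would leave rule 1 unsatisfiable, so it must be D.
The only consistent sequence is: N P P N P P D A N P.
Check: rule 1 holds; rule 2 holds; rule 3 holds; rule 4 holds.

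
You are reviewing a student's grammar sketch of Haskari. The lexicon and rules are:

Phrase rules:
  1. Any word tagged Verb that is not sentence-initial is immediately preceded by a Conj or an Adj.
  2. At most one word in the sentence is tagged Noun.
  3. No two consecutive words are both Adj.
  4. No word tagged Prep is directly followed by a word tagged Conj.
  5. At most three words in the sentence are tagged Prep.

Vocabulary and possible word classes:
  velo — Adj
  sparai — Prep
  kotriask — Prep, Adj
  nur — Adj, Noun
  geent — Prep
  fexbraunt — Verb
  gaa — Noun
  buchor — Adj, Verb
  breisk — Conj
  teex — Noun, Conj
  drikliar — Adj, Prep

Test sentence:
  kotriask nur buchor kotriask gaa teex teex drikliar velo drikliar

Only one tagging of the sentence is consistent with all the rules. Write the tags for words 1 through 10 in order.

Candidates per position — 1:kotriask {Prep,Adj}; 2:nur {Adj,Noun}; 3:buchor {Adj,Verb}; 4:kotriask {Prep,Adj}; 5:gaa {Noun}; 6:teex {Noun,Conj}; 7:teex {Noun,Conj}; 8:drikliar {Adj,Prep}; 9:velo {Adj}; 10:drikliar {Adj,Prep}.
If word 2 were Noun, no tagging could satisfy rule 2; so word 2 is Adj.
If word 3 were Adj, no tagging could satisfy rule 3; so word 3 is Verb.
If word 6 were Noun, no tagging could satisfy rule 2; so word 6 is Conj.
If word 7 were Noun, no tagging could satisfy rule 2; so word 7 is Conj.
If word 8 were Adj, no tagging could satisfy rule 3; so word 8 is Prep.
If word 10 were Adj, no tagging could satisfy rule 3; so word 10 is Prep.
If word 1 were Adj, no tagging could satisfy rule 3; so word 1 is Prep.
If word 4 were Prep, no tagging could satisfy rule 5; so word 4 is Adj.
So the tagging must be: Prep Adj Verb Adj Noun Conj Conj Prep Adj Prep.
Checking: rule 1 holds; rule 2 holds; rule 3 holds; rule 4 holds; rule 5 holds.

Prep Adj Verb Adj Noun Conj Conj Prep Adj Prep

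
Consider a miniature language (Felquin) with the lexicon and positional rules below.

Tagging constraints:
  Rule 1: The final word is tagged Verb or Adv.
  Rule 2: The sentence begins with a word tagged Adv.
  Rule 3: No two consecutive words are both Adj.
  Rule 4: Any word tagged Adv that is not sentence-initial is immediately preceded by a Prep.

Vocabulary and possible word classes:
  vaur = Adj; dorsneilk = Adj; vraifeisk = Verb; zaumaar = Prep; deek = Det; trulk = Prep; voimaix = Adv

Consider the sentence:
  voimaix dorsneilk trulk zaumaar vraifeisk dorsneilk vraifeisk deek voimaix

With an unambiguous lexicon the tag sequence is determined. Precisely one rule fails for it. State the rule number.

Fixed tagging: Adv Adj Prep Prep Verb Adj Verb Det Adv.
Rule check: R1 pass, R2 pass, R3 pass, R4 fail.
Only rule 4 fails.

4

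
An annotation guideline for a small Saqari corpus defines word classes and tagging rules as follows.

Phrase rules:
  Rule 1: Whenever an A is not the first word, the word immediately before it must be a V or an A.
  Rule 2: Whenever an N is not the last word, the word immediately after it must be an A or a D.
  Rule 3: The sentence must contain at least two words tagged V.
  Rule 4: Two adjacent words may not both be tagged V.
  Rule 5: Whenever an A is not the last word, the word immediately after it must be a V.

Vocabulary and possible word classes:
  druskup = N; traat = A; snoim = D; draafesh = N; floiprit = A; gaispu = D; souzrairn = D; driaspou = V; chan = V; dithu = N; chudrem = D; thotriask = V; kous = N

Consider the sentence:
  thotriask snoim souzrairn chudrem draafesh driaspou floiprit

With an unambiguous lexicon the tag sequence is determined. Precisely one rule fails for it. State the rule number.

2

Fixed tagging: V D D D N V A.
Applying the rules: R1 ✓, R2 ✗, R3 ✓, R4 ✓, R5 ✓.
Only rule 2 fails.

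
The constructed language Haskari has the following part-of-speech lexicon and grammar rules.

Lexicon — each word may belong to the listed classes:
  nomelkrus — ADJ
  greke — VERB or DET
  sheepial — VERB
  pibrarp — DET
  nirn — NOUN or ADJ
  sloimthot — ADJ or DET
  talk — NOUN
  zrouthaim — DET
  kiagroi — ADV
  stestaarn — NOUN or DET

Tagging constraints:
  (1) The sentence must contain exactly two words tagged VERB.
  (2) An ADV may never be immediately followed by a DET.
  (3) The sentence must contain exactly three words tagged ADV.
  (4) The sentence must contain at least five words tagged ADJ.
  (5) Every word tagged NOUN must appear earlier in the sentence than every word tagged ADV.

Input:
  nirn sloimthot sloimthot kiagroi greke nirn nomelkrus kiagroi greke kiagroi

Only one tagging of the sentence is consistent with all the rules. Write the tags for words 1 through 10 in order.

Candidates per position — 1:nirn {NOUN,ADJ}; 2:sloimthot {ADJ,DET}; 3:sloimthot {ADJ,DET}; 4:kiagroi {ADV}; 5:greke {VERB,DET}; 6:nirn {NOUN,ADJ}; 7:nomelkrus {ADJ}; 8:kiagroi {ADV}; 9:greke {VERB,DET}; 10:kiagroi {ADV}.
At position 1, choosing NOUN makes rule 4 impossible to satisfy; hence ADJ.
At position 2, choosing DET makes rule 4 impossible to satisfy; hence ADJ.
At position 3, choosing DET makes rule 4 impossible to satisfy; hence ADJ.
At position 5, choosing DET makes rule 1 impossible to satisfy; hence VERB.
At position 6, choosing NOUN makes rule 4 impossible to satisfy; hence ADJ.
At position 9, choosing DET makes rule 1 impossible to satisfy; hence VERB.
So the tagging must be: ADJ ADJ ADJ ADV VERB ADJ ADJ ADV VERB ADV.
Check: rule 1 ok; rule 2 ok; rule 3 ok; rule 4 ok; rule 5 ok.

ADJ ADJ ADJ ADV VERB ADJ ADJ ADV VERB ADV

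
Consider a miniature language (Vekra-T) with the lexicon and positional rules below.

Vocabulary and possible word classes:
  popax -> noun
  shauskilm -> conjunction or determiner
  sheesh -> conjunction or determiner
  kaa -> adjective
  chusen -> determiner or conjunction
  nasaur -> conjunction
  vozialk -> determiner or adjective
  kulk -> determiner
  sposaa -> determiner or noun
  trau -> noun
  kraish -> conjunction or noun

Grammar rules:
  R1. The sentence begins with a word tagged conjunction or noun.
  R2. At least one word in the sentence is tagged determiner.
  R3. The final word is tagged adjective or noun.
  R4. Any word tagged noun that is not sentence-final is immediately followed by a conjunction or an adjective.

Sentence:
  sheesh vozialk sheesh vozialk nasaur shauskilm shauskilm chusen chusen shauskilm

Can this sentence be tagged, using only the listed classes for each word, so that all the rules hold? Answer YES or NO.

NO

Candidates per position — 1:sheesh {conjunction,determiner}; 2:vozialk {determiner,adjective}; 3:sheesh {conjunction,determiner}; 4:vozialk {determiner,adjective}; 5:nasaur {conjunction}; 6:shauskilm {conjunction,determiner}; 7:shauskilm {conjunction,determiner}; 8:chusen {determiner,conjunction}; 9:chusen {determiner,conjunction}; 10:shauskilm {conjunction,determiner}.
Rule 3 cannot be satisfied by any choice of tags from the lexicon.
So there is no consistent tagging.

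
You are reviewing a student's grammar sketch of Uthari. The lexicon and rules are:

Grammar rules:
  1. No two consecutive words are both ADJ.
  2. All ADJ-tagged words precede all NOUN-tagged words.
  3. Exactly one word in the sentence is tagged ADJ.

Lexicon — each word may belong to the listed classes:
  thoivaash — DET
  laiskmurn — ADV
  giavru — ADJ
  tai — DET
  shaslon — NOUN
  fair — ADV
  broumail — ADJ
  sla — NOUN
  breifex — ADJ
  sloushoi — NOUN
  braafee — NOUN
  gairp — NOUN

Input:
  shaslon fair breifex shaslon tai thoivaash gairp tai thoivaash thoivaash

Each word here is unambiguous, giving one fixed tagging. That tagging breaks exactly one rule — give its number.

2

Fixed tagging: NOUN ADV ADJ NOUN DET DET NOUN DET DET DET.
Rule check: R1 ok, R2 fails, R3 ok.
Only rule 2 fails.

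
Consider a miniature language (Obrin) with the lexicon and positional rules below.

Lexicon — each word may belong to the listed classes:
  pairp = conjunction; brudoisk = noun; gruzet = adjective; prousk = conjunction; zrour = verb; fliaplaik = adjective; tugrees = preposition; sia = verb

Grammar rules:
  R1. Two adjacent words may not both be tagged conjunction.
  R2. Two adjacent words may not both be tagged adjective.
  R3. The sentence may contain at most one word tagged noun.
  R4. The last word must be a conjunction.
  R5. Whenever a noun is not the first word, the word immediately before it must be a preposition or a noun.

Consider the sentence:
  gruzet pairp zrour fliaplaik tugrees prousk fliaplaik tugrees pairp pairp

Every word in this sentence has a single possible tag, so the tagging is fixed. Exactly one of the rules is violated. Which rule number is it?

1

Fixed tagging: adjective conjunction verb adjective preposition conjunction adjective preposition conjunction conjunction.
Applying the rules: R1 ✗, R2 ✓, R3 ✓, R4 ✓, R5 ✓.
Only rule 1 fails.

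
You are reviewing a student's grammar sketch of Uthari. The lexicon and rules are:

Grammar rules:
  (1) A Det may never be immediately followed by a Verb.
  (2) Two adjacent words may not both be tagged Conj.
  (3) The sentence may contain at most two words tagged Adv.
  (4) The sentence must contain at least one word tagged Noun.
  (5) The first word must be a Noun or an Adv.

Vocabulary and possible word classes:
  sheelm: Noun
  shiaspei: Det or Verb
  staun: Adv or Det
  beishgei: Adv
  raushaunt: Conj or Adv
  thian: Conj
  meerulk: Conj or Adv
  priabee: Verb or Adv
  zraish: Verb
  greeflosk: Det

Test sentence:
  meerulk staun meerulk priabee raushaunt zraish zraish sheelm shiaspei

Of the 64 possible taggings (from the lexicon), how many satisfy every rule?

10

Candidates per position — 1:meerulk {Conj,Adv}; 2:staun {Adv,Det}; 3:meerulk {Conj,Adv}; 4:priabee {Verb,Adv}; 5:raushaunt {Conj,Adv}; 6:zraish {Verb}; 7:zraish {Verb}; 8:sheelm {Noun}; 9:shiaspei {Det,Verb}.
There are 64 candidate sequences in total.
Checking each against the rules leaves 10 sequences.
Count = 10.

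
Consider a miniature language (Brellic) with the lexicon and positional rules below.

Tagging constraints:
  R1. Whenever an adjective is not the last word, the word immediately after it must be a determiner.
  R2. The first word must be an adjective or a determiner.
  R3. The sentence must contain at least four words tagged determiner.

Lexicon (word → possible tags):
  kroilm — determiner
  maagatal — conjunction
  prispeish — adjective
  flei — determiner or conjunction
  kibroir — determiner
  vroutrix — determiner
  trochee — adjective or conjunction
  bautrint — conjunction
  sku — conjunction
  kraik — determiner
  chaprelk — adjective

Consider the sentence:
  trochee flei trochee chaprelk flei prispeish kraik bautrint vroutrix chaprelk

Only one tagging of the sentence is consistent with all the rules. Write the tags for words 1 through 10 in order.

adjective determiner conjunction adjective determiner adjective determiner conjunction determiner adjective

Candidates per position — 1:trochee {adjective,conjunction}; 2:flei {determiner,conjunction}; 3:trochee {adjective,conjunction}; 4:chaprelk {adjective}; 5:flei {determiner,conjunction}; 6:prispeish {adjective}; 7:kraik {determiner}; 8:bautrint {conjunction}; 9:vroutrix {determiner}; 10:chaprelk {adjective}.
At position 1, choosing conjunction makes rule 2 impossible to satisfy; hence adjective.
At position 2, choosing conjunction makes rule 1 impossible to satisfy; hence determiner.
At position 3, choosing adjective makes rule 1 impossible to satisfy; hence conjunction.
At position 5, choosing conjunction makes rule 1 impossible to satisfy; hence determiner.
The unique satisfying tagging is: adjective determiner conjunction adjective determiner adjective determiner conjunction determiner adjective.
Rule-by-rule: rule 1 ✓; rule 2 ✓; rule 3 ✓.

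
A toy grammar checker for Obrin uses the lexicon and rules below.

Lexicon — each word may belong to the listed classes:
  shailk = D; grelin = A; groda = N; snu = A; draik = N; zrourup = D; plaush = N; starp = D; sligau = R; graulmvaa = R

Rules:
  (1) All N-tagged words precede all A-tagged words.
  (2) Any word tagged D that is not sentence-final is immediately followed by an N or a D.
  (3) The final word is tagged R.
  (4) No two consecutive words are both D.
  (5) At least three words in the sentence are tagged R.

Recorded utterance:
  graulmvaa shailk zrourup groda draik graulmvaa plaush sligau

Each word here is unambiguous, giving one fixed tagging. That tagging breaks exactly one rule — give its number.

4

Fixed tagging: R D D N N R N R.
Applying the rules: R1 pass, R2 pass, R3 pass, R4 fail, R5 pass.
Only rule 4 fails.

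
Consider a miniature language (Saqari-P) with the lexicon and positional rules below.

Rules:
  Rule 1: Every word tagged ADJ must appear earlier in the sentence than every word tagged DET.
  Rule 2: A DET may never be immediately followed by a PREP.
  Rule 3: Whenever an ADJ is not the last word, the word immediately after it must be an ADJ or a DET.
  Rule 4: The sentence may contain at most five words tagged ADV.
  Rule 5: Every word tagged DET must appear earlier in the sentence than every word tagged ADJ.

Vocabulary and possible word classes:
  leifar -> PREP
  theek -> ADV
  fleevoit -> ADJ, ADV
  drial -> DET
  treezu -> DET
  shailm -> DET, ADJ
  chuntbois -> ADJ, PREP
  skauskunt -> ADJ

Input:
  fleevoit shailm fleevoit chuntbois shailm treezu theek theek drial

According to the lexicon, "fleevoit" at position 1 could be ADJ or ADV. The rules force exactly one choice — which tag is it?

Candidates per position — 1:fleevoit {ADJ,ADV}; 2:shailm {DET,ADJ}; 3:fleevoit {ADJ,ADV}; 4:chuntbois {ADJ,PREP}; 5:shailm {DET,ADJ}; 6:treezu {DET}; 7:theek {ADV}; 8:theek {ADV}; 9:drial {DET}.
Position 1: tagging it ADJ would leave rule 5 unsatisfiable, so it must be ADV.
Position 2: tagging it ADJ would leave rule 5 unsatisfiable, so it must be DET.
Position 3: tagging it ADJ would leave rule 1 unsatisfiable, so it must be ADV.
Position 4: tagging it ADJ would leave rule 1 unsatisfiable, so it must be PREP.
Position 5: tagging it ADJ would leave rule 1 unsatisfiable, so it must be DET.
The unique satisfying tagging is: ADV DET ADV PREP DET DET ADV ADV DET.
Check: rule 1 ok; rule 2 ok; rule 3 ok; rule 4 ok; rule 5 ok.

ADV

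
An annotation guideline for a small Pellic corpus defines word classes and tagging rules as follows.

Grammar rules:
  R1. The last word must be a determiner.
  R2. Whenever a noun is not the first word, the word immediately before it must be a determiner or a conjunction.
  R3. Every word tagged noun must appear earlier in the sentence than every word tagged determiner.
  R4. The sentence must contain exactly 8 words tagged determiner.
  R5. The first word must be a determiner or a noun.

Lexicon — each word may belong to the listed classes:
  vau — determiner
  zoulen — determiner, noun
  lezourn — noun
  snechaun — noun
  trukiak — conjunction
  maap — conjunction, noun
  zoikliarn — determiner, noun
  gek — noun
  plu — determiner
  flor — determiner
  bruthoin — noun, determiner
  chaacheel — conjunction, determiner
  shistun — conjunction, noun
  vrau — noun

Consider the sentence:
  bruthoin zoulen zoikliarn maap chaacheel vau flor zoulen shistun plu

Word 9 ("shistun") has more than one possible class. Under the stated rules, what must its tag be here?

Candidates per position — 1:bruthoin {noun,determiner}; 2:zoulen {determiner,noun}; 3:zoikliarn {determiner,noun}; 4:maap {conjunction,noun}; 5:chaacheel {conjunction,determiner}; 6:vau {determiner}; 7:flor {determiner}; 8:zoulen {determiner,noun}; 9:shistun {conjunction,noun}; 10:plu {determiner}.
If word 1 were noun, no tagging could satisfy rule 4; so word 1 is determiner.
If word 2 were noun, no tagging could satisfy rule 3; so word 2 is determiner.
If word 3 were noun, no tagging could satisfy rule 3; so word 3 is determiner.
If word 4 were noun, no tagging could satisfy rule 3; so word 4 is conjunction.
If word 5 were conjunction, no tagging could satisfy rule 4; so word 5 is determiner.
If word 8 were noun, no tagging could satisfy rule 3; so word 8 is determiner.
If word 9 were noun, no tagging could satisfy rule 3; so word 9 is conjunction.
The only consistent sequence is: determiner determiner determiner conjunction determiner determiner determiner determiner conjunction determiner.
Checking: rule 1 satisfied; rule 2 satisfied; rule 3 satisfied; rule 4 satisfied; rule 5 satisfied.

conjunction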